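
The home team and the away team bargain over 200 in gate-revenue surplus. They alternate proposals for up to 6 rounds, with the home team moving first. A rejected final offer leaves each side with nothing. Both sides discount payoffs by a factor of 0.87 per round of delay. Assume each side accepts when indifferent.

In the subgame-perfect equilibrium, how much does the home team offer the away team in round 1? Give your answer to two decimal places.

139.43

Round 6 (the away team proposes): the home team will accept anything ≥ 0, so the away team offers 0 and keeps 200.
Round 5 (the home team proposes): the away team can get 200 next round, worth 0.87 × 200 = 174 now; the home team offers that and keeps 26.
Round 4 (the away team proposes): the home team can get 26 next round, worth 0.87 × 26 = 22.62 now; the away team offers that and keeps 177.38.
Round 3 (the home team proposes): the away team can get 177.38 next round, worth 0.87 × 177.38 = 154.3206 now. The home team offers 154.3206 and keeps 200 − 154.3206 = 45.6794.
Round 2 (the away team proposes): the home team can get 45.6794 next round, worth 0.87 × 45.6794 = 39.741078 now. The away team offers 39.741078 and keeps 200 − 39.741078 = 160.258922.
Round 1 (the home team proposes): the away team can get 160.258922 next round, worth 0.87 × 160.258922 = 139.42526214 now. The home team offers 139.42526214 and keeps 200 − 139.42526214 = 60.57473786.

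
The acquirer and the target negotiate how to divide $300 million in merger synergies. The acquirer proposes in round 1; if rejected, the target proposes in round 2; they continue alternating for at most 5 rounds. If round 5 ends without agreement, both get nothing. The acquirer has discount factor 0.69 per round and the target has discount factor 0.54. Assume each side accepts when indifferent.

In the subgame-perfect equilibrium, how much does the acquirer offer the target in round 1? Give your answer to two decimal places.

Round 5 (the acquirer proposes): rejection yields 0 for the target; the acquirer offers 0 and keeps 300.
Round 4 (the target proposes): the acquirer can get 300 next round, worth 0.69 × 300 = 207 now; the target offers that and keeps 93.
Round 3 (the acquirer proposes): the target can get 93 next round, worth 0.54 × 93 = 50.22 now, so the acquirer offers 50.22, keeping 249.78.
Round 2 (the target proposes): the acquirer can get 249.78 next round, worth 0.69 × 249.78 = 172.3482 now; the target offers that and keeps 127.6518.
Round 1 (the acquirer proposes): the target can get 127.6518 next round, worth 0.54 × 127.6518 = 68.931972 now, so the acquirer offers 68.931972, keeping 231.068028.

68.93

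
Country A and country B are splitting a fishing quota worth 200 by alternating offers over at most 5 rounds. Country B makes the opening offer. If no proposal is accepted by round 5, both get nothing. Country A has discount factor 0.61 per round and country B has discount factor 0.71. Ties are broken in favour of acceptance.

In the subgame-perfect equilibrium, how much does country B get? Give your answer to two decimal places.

149.30

Solve by backward induction from round 5.
Round 5 (country B proposes): rejection yields 0 for country A; country B offers 0 and keeps 200.
Round 4 (country A proposes): country B can get 200 next round, worth 0.71 × 200 = 142 now. Country A offers 142 and keeps 200 − 142 = 58.
Round 3 (country B proposes): country A can get 58 next round, worth 0.61 × 58 = 35.38 now, so country B offers 35.38, keeping 164.62.
Round 2 (country A proposes): country B can get 164.62 next round, worth 0.71 × 164.62 = 116.8802 now. Country A offers 116.8802 and keeps 200 − 116.8802 = 83.1198.
Round 1 (country B proposes): country A can get 83.1198 next round, worth 0.61 × 83.1198 = 50.703078 now; country B offers that and keeps 149.296922.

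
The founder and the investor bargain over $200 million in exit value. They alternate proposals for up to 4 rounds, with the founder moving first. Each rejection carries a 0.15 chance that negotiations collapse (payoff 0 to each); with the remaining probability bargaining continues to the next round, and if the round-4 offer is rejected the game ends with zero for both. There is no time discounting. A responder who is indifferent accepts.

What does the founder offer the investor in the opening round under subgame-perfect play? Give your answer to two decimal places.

Round 4 (the investor proposes): the founder will accept anything ≥ 0, so the investor offers 0 and keeps 200.
Round 3 (the founder proposes): rejecting gives the investor an expected 0.85 × 200 = 170; the founder offers that and keeps 30.
Round 2 (the investor proposes): rejecting gives the founder an expected 0.85 × 30 = 25.5, so the investor offers 25.5, keeping 174.5.
Round 1 (the founder proposes): rejecting gives the investor an expected 0.85 × 174.5 = 148.325. The founder offers 148.325 and keeps 200 − 148.325 = 51.675.

148.33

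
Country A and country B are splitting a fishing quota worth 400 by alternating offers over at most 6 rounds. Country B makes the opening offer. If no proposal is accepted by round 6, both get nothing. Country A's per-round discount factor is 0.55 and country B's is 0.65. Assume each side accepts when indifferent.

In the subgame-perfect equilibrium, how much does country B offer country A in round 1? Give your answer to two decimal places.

Round 6 (country A proposes): country B will accept anything ≥ 0, so country A offers 0 and keeps 400.
Round 5 (country B proposes): country A can get 400 next round, worth 0.55 × 400 = 220 now, so country B offers 220, keeping 180.
Round 4 (country A proposes): country B can get 180 next round, worth 0.65 × 180 = 117 now; country A offers that and keeps 283.
Round 3 (country B proposes): country A can get 283 next round, worth 0.55 × 283 = 155.65 now, so country B offers 155.65, keeping 244.35.
Round 2 (country A proposes): country B can get 244.35 next round, worth 0.65 × 244.35 = 158.8275 now, so country A offers 158.8275, keeping 241.1725.
Round 1 (country B proposes): country A can get 241.1725 next round, worth 0.55 × 241.1725 = 132.644875 now. Country B offers 132.644875 and keeps 400 − 132.644875 = 267.355125.

132.64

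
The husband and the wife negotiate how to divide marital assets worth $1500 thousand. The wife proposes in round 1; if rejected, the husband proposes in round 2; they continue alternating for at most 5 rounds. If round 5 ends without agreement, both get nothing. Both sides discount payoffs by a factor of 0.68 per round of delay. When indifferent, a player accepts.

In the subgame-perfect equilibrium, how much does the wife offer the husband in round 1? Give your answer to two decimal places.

477.33

Round 5 (the wife proposes): the husband will accept anything ≥ 0, so the wife offers 0 and keeps 1500.
Round 4 (the husband proposes): the wife can get 1500 next round, worth 0.68 × 1500 = 1020 now, so the husband offers 1020, keeping 480.
Round 3 (the wife proposes): the husband can get 480 next round, worth 0.68 × 480 = 326.4 now, so the wife offers 326.4, keeping 1173.6.
Round 2 (the husband proposes): the wife can get 1173.6 next round, worth 0.68 × 1173.6 = 798.048 now. The husband offers 798.048 and keeps 1500 − 798.048 = 701.952.
Round 1 (the wife proposes): the husband can get 701.952 next round, worth 0.68 × 701.952 = 477.32736 now, so the wife offers 477.32736, keeping 1022.67264.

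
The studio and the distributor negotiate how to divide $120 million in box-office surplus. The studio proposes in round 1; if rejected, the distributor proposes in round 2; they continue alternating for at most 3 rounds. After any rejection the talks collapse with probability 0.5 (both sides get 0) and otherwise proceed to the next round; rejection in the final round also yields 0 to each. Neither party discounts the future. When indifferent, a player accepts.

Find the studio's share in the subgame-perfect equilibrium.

Round 3 (the studio proposes): rejection yields 0 for the distributor; the studio offers 0 and keeps 120.
Round 2 (the distributor proposes): rejecting gives the studio an expected 0.5 × 120 = 60, so the distributor offers 60, keeping 60.
Round 1 (the studio proposes): rejecting gives the distributor an expected 0.5 × 60 = 30; the studio offers that and keeps 90.

90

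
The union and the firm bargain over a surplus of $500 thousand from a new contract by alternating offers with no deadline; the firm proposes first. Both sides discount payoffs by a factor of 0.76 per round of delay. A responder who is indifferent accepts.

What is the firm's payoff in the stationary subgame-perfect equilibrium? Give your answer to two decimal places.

284.09

When the firm proposes, the union accepts any offer worth at least 0.76 times what the union would get by proposing next round; and vice versa.
This gives x = 500 − 0.76y and y = 500 − 0.76x, where x and y are each side's share when it proposes.
Hence (1 − 0.76·0.76)x = 500(1 − 0.76), i.e. 0.4224·x = 120.
x ≈ 284.0909; the union's share is 500 − x ≈ 215.9091.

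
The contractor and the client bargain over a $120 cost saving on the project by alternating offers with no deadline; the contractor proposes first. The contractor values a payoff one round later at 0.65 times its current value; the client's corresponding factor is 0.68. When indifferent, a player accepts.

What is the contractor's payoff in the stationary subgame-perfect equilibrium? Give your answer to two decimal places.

In a stationary SPE each proposer offers the other exactly their discounted continuation value.
If the contractor keeps x when proposing and the client keeps y when proposing, then x = 120 − 0.68y and y = 120 − 0.65x.
Solving: x = 120(1 − 0.68) / (1 − 0.65·0.68) = 38.4 / 0.558 ≈ 68.8172.
The client gets 120 − 68.8172 ≈ 51.1828.

68.82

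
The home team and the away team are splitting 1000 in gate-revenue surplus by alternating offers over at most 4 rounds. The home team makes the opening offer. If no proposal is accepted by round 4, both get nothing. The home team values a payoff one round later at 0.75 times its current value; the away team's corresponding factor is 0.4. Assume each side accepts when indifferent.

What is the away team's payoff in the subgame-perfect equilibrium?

220

Round 4 (the away team proposes): rejection yields 0 for the home team; the away team offers 0 and keeps 1000.
Round 3 (the home team proposes): the away team can get 1000 next round, worth 0.4 × 1000 = 400 now; the home team offers that and keeps 600.
Round 2 (the away team proposes): the home team can get 600 next round, worth 0.75 × 600 = 450 now; the away team offers that and keeps 550.
Round 1 (the home team proposes): the away team can get 550 next round, worth 0.4 × 550 = 220 now; the home team offers that and keeps 780.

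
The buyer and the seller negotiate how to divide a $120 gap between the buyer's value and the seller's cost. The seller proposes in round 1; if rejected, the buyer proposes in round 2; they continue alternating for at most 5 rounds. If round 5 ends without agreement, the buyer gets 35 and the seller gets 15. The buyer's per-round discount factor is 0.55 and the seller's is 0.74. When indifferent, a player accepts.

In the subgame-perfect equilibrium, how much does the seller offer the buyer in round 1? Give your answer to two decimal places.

29.94

Round 5 (the seller proposes): the buyer gets 35 if talks fail, so the seller offers 35 and keeps 85.
Round 4 (the buyer proposes): the seller can get 85 next round, worth 0.74 × 85 = 62.9 now; the buyer offers that and keeps 57.1.
Round 3 (the seller proposes): the buyer can get 57.1 next round, worth 0.55 × 57.1 = 31.405 now; the seller offers that and keeps 88.595.
Round 2 (the buyer proposes): the seller can get 88.595 next round, worth 0.74 × 88.595 = 65.5603 now, so the buyer offers 65.5603, keeping 54.4397.
Round 1 (the seller proposes): the buyer can get 54.4397 next round, worth 0.55 × 54.4397 = 29.941835 now, so the seller offers 29.941835, keeping 90.058165.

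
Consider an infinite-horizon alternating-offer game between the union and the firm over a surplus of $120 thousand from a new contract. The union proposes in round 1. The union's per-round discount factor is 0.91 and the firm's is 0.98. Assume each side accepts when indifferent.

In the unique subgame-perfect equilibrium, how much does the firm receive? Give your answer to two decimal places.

Let x be the union's share when the union proposes and y be the firm's share when the firm proposes.
The firm accepts iff offered ≥ 0.98·y, so x = 120 − 0.98y. Symmetrically y = 120 − 0.91x.
Substituting: x = 120 − 0.98(120 − 0.91x), giving x(1 − 0.91·0.98) = 120(1 − 0.98).
So x = 120 × 0.02 / 0.1082 ≈ 22.1811, and the firm receives 120 − x ≈ 97.8189.

97.82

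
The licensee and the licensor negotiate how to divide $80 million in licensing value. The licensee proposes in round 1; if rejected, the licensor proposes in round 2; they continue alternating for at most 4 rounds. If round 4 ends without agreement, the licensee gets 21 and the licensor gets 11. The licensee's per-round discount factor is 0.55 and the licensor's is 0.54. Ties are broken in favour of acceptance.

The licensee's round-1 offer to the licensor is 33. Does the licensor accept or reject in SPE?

Accept

Round 4 (the licensor proposes): the licensee gets 21 if talks fail, so the licensor offers 21 and keeps 59.
Round 3 (the licensee proposes): the licensor can get 59 next round, worth 0.54 × 59 = 31.86 now; the licensee offers that and keeps 48.14.
Round 2 (the licensor proposes): the licensee can get 48.14 next round, worth 0.55 × 48.14 = 26.477 now; the licensor offers that and keeps 53.523.
So by rejecting in round 1, the licensor gets 53.523 next round, worth 0.54 × 53.523 = 28.90242 now.
Offer 33 ≥ 28.90242, so the licensor accepts.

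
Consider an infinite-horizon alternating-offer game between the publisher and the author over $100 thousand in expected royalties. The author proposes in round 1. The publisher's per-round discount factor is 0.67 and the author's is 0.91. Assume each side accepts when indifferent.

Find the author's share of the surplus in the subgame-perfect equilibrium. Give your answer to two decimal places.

Let x be the author's share when the author proposes and y be the publisher's share when the publisher proposes.
The publisher accepts iff offered ≥ 0.67·y, so x = 100 − 0.67y. Symmetrically y = 100 − 0.91x.
Substituting: x = 100 − 0.67(100 − 0.91x), giving x(1 − 0.91·0.67) = 100(1 − 0.67).
So x = 100 × 0.33 / 0.3903 ≈ 84.5503, and the publisher receives 100 − x ≈ 15.4497.

84.55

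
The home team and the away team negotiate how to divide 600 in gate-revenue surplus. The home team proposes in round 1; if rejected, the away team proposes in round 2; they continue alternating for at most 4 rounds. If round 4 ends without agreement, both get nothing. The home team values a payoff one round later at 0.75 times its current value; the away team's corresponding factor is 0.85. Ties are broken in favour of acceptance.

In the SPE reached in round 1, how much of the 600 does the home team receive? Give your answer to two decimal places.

147.38

Round 4 (the away team proposes): rejection yields 0 for the home team; the away team offers 0 and keeps 600.
Round 3 (the home team proposes): the away team can get 600 next round, worth 0.85 × 600 = 510 now; the home team offers that and keeps 90.
Round 2 (the away team proposes): the home team can get 90 next round, worth 0.75 × 90 = 67.5 now. The away team offers 67.5 and keeps 600 − 67.5 = 532.5.
Round 1 (the home team proposes): the away team can get 532.5 next round, worth 0.85 × 532.5 = 452.625 now; the home team offers that and keeps 147.375.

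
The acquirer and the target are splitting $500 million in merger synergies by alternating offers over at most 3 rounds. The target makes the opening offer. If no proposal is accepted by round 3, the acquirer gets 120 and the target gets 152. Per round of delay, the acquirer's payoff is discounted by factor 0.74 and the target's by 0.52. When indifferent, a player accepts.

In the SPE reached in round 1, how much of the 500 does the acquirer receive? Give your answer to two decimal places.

Round 3 (the target proposes): the acquirer gets 120 if talks fail, so the target offers 120 and keeps 380.
Round 2 (the acquirer proposes): the target can get 380 next round, worth 0.52 × 380 = 197.6 now; the acquirer offers that and keeps 302.4.
Round 1 (the target proposes): the acquirer can get 302.4 next round, worth 0.74 × 302.4 = 223.776 now; the target offers that and keeps 276.224.

223.78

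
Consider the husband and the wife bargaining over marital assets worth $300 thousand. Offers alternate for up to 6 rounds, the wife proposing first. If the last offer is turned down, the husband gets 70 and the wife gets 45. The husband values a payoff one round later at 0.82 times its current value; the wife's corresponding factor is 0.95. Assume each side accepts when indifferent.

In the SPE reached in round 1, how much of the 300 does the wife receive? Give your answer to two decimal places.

Round 6 (the husband proposes): the wife gets 45 if talks fail, so the husband offers 45 and keeps 255.
Round 5 (the wife proposes): the husband can get 255 next round, worth 0.82 × 255 = 209.1 now. The wife offers 209.1 and keeps 300 − 209.1 = 90.9.
Round 4 (the husband proposes): the wife can get 90.9 next round, worth 0.95 × 90.9 = 86.355 now, so the husband offers 86.355, keeping 213.645.
Round 3 (the wife proposes): the husband can get 213.645 next round, worth 0.82 × 213.645 = 175.1889 now, so the wife offers 175.1889, keeping 124.8111.
Round 2 (the husband proposes): the wife can get 124.8111 next round, worth 0.95 × 124.8111 = 118.570545 now, so the husband offers 118.570545, keeping 181.429455.
Round 1 (the wife proposes): the husband can get 181.429455 next round, worth 0.82 × 181.429455 = 148.7721531 now; the wife offers that and keeps 151.2278469.

151.23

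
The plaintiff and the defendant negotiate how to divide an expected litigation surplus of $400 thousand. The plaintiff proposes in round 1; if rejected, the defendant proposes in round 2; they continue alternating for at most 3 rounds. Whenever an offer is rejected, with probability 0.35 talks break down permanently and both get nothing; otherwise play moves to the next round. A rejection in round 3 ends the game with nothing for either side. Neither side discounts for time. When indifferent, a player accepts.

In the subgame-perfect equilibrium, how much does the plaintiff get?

Round 3 (the plaintiff proposes): the defendant will accept anything ≥ 0, so the plaintiff offers 0 and keeps 400.
Round 2 (the defendant proposes): rejecting gives the plaintiff an expected 0.65 × 400 = 260, so the defendant offers 260, keeping 140.
Round 1 (the plaintiff proposes): rejecting gives the defendant an expected 0.65 × 140 = 91; the plaintiff offers that and keeps 309.

309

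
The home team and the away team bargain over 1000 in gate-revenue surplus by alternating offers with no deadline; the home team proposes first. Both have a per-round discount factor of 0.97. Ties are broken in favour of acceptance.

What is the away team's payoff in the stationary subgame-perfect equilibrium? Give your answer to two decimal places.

In a stationary SPE each proposer offers the other exactly their discounted continuation value.
If the home team keeps x when proposing and the away team keeps y when proposing, then x = 1000 − 0.97y and y = 1000 − 0.97x.
Solving: x = 1000(1 − 0.97) / (1 − 0.97·0.97) = 30 / 0.0591 ≈ 507.6142.
The away team gets 1000 − 507.6142 ≈ 492.3858.

492.39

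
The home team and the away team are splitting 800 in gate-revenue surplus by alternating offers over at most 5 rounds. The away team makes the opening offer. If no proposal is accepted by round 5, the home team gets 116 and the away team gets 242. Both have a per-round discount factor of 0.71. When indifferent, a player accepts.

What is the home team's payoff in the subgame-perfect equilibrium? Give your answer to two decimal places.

Round 5 (the away team proposes): the home team gets 116 if talks fail, so the away team offers 116 and keeps 684.
Round 4 (the home team proposes): the away team can get 684 next round, worth 0.71 × 684 = 485.64 now. The home team offers 485.64 and keeps 800 − 485.64 = 314.36.
Round 3 (the away team proposes): the home team can get 314.36 next round, worth 0.71 × 314.36 = 223.1956 now. The away team offers 223.1956 and keeps 800 − 223.1956 = 576.8044.
Round 2 (the home team proposes): the away team can get 576.8044 next round, worth 0.71 × 576.8044 = 409.531124 now, so the home team offers 409.531124, keeping 390.468876.
Round 1 (the away team proposes): the home team can get 390.468876 next round, worth 0.71 × 390.468876 = 277.23290196 now, so the away team offers 277.23290196, keeping 522.76709804.

277.23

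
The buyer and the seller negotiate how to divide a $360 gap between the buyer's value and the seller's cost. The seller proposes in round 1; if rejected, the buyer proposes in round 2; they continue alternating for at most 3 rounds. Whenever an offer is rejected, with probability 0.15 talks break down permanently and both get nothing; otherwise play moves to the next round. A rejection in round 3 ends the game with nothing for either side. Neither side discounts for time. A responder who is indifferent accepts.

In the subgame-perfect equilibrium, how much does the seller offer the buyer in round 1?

By backward induction:
Round 3 (the seller proposes): the buyer will accept anything ≥ 0, so the seller offers 0 and keeps 360.
Round 2 (the buyer proposes): rejecting gives the seller an expected 0.85 × 360 = 306. The buyer offers 306 and keeps 360 − 306 = 54.
Round 1 (the seller proposes): rejecting gives the buyer an expected 0.85 × 54 = 45.9, so the seller offers 45.9, keeping 314.1.

45.9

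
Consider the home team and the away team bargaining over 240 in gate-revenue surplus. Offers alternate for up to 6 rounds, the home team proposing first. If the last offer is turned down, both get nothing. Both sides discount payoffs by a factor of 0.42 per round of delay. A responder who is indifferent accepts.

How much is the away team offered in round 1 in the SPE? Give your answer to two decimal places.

71.91

Round 6 (the away team proposes): rejection yields 0 for the home team; the away team offers 0 and keeps 240.
Round 5 (the home team proposes): the away team can get 240 next round, worth 0.42 × 240 = 100.8 now. The home team offers 100.8 and keeps 240 − 100.8 = 139.2.
Round 4 (the away team proposes): the home team can get 139.2 next round, worth 0.42 × 139.2 = 58.464 now; the away team offers that and keeps 181.536.
Round 3 (the home team proposes): the away team can get 181.536 next round, worth 0.42 × 181.536 = 76.24512 now, so the home team offers 76.24512, keeping 163.75488.
Round 2 (the away team proposes): the home team can get 163.75488 next round, worth 0.42 × 163.75488 = 68.7770496 now; the away team offers that and keeps 171.2229504.
Round 1 (the home team proposes): the away team can get 171.2229504 next round, worth 0.42 × 171.2229504 = 71.913639168 now, so the home team offers 71.913639168, keeping 168.086360832.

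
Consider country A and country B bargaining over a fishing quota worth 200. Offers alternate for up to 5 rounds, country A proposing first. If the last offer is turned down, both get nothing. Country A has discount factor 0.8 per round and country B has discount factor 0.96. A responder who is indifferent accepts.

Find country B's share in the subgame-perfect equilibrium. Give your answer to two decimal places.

Round 5 (country A proposes): country B will accept anything ≥ 0, so country A offers 0 and keeps 200.
Round 4 (country B proposes): country A can get 200 next round, worth 0.8 × 200 = 160 now; country B offers that and keeps 40.
Round 3 (country A proposes): country B can get 40 next round, worth 0.96 × 40 = 38.4 now, so country A offers 38.4, keeping 161.6.
Round 2 (country B proposes): country A can get 161.6 next round, worth 0.8 × 161.6 = 129.28 now. Country B offers 129.28 and keeps 200 − 129.28 = 70.72.
Round 1 (country A proposes): country B can get 70.72 next round, worth 0.96 × 70.72 = 67.8912 now. Country A offers 67.8912 and keeps 200 − 67.8912 = 132.1088.

67.89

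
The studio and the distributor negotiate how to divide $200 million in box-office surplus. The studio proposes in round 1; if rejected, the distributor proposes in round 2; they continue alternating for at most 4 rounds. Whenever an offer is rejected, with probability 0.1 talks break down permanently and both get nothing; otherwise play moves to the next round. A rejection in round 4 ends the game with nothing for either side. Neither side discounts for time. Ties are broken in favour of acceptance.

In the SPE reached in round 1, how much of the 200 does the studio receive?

By backward induction:
Round 4 (the distributor proposes): rejection yields 0 for the studio; the distributor offers 0 and keeps 200.
Round 3 (the studio proposes): rejecting gives the distributor an expected 0.9 × 200 = 180, so the studio offers 180, keeping 20.
Round 2 (the distributor proposes): rejecting gives the studio an expected 0.9 × 20 = 18, so the distributor offers 18, keeping 182.
Round 1 (the studio proposes): rejecting gives the distributor an expected 0.9 × 182 = 163.8, so the studio offers 163.8, keeping 36.2.

36.2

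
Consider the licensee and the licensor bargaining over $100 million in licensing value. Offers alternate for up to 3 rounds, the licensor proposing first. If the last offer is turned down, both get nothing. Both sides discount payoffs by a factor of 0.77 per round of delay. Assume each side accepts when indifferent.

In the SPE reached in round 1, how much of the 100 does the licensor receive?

82.29

Round 3 (the licensor proposes): the licensee will accept anything ≥ 0, so the licensor offers 0 and keeps 100.
Round 2 (the licensee proposes): the licensor can get 100 next round, worth 0.77 × 100 = 77 now. The licensee offers 77 and keeps 100 − 77 = 23.
Round 1 (the licensor proposes): the licensee can get 23 next round, worth 0.77 × 23 = 17.71 now, so the licensor offers 17.71, keeping 82.29.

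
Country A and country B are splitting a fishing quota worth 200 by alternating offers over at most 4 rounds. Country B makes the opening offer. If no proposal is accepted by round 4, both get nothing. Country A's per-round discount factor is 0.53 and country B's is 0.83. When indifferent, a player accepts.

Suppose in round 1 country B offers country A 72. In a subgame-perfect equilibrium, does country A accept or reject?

Round 4 (country A proposes): rejection yields 0 for country B; country A offers 0 and keeps 200.
Round 3 (country B proposes): country A can get 200 next round, worth 0.53 × 200 = 106 now; country B offers that and keeps 94.
Round 2 (country A proposes): country B can get 94 next round, worth 0.83 × 94 = 78.02 now; country A offers that and keeps 121.98.
So by rejecting in round 1, country A gets 121.98 next round, worth 0.53 × 121.98 = 64.6494 now.
Offer 72 ≥ 64.6494, so country A accepts.

Accept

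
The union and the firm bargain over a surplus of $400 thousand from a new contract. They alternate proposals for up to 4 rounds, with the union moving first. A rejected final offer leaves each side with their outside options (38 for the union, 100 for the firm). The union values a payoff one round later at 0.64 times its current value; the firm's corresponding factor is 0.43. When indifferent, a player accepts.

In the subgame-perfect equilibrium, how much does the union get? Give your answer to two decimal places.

295.24

Round 4 (the firm proposes): the union gets 38 if talks fail, so the firm offers 38 and keeps 362.
Round 3 (the union proposes): the firm can get 362 next round, worth 0.43 × 362 = 155.66 now, so the union offers 155.66, keeping 244.34.
Round 2 (the firm proposes): the union can get 244.34 next round, worth 0.64 × 244.34 = 156.3776 now, so the firm offers 156.3776, keeping 243.6224.
Round 1 (the union proposes): the firm can get 243.6224 next round, worth 0.43 × 243.6224 = 104.757632 now. The union offers 104.757632 and keeps 400 − 104.757632 = 295.242368.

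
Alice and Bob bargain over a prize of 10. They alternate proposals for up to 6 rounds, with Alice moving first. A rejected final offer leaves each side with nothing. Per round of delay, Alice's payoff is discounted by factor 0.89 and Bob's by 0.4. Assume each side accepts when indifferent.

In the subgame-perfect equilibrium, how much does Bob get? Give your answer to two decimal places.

By backward induction:
Round 6 (Bob proposes): rejection yields 0 for Alice; Bob offers 0 and keeps 10.
Round 5 (Alice proposes): Bob can get 10 next round, worth 0.4 × 10 = 4 now, so Alice offers 4, keeping 6.
Round 4 (Bob proposes): Alice can get 6 next round, worth 0.89 × 6 = 5.34 now; Bob offers that and keeps 4.66.
Round 3 (Alice proposes): Bob can get 4.66 next round, worth 0.4 × 4.66 = 1.864 now, so Alice offers 1.864, keeping 8.136.
Round 2 (Bob proposes): Alice can get 8.136 next round, worth 0.89 × 8.136 = 7.24104 now, so Bob offers 7.24104, keeping 2.75896.
Round 1 (Alice proposes): Bob can get 2.75896 next round, worth 0.4 × 2.75896 = 1.103584 now, so Alice offers 1.103584, keeping 8.896416.

1.10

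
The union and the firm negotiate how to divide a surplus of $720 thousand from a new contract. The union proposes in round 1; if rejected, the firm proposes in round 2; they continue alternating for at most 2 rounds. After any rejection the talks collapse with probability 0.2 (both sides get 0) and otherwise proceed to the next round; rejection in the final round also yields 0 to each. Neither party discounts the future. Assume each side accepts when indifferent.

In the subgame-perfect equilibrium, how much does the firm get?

576

Round 2 (the firm proposes): the union will accept anything ≥ 0, so the firm offers 0 and keeps 720.
Round 1 (the union proposes): rejecting gives the firm an expected 0.8 × 720 = 576, so the union offers 576, keeping 144.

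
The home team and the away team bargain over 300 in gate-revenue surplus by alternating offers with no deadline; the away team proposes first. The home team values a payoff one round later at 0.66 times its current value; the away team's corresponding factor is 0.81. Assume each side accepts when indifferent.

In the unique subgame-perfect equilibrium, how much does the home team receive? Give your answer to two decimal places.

When the away team proposes, the home team accepts any offer worth at least 0.66 times what the home team would get by proposing next round; and vice versa.
This gives x = 300 − 0.66y and y = 300 − 0.81x, where x and y are each side's share when it proposes.
Hence (1 − 0.66·0.81)x = 300(1 − 0.66), i.e. 0.4654·x = 102.
x ≈ 219.1663; the home team's share is 300 − x ≈ 80.8337.

80.83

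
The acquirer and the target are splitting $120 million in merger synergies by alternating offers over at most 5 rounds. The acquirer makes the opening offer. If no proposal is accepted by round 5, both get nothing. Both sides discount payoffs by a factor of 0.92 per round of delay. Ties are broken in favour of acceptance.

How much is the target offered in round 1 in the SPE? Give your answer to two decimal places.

Round 5 (the acquirer proposes): rejection yields 0 for the target; the acquirer offers 0 and keeps 120.
Round 4 (the target proposes): the acquirer can get 120 next round, worth 0.92 × 120 = 110.4 now, so the target offers 110.4, keeping 9.6.
Round 3 (the acquirer proposes): the target can get 9.6 next round, worth 0.92 × 9.6 = 8.832 now, so the acquirer offers 8.832, keeping 111.168.
Round 2 (the target proposes): the acquirer can get 111.168 next round, worth 0.92 × 111.168 = 102.27456 now. The target offers 102.27456 and keeps 120 − 102.27456 = 17.72544.
Round 1 (the acquirer proposes): the target can get 17.72544 next round, worth 0.92 × 17.72544 = 16.3074048 now, so the acquirer offers 16.3074048, keeping 103.6925952.

16.31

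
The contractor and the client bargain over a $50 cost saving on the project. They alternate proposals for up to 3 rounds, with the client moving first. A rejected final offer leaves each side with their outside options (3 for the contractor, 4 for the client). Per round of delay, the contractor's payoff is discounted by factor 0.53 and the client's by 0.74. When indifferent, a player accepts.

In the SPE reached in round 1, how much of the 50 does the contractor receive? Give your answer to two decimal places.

8.07

Round 3 (the client proposes): the contractor gets 3 if talks fail, so the client offers 3 and keeps 47.
Round 2 (the contractor proposes): the client can get 47 next round, worth 0.74 × 47 = 34.78 now. The contractor offers 34.78 and keeps 50 − 34.78 = 15.22.
Round 1 (the client proposes): the contractor can get 15.22 next round, worth 0.53 × 15.22 = 8.0666 now; the client offers that and keeps 41.9334.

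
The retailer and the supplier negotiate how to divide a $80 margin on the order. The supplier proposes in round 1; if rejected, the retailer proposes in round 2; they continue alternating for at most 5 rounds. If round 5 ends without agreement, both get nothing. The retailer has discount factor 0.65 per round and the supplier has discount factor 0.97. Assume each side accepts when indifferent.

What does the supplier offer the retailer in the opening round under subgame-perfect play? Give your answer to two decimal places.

2.54

Round 5 (the supplier proposes): the retailer will accept anything ≥ 0, so the supplier offers 0 and keeps 80.
Round 4 (the retailer proposes): the supplier can get 80 next round, worth 0.97 × 80 = 77.6 now; the retailer offers that and keeps 2.4.
Round 3 (the supplier proposes): the retailer can get 2.4 next round, worth 0.65 × 2.4 = 1.56 now, so the supplier offers 1.56, keeping 78.44.
Round 2 (the retailer proposes): the supplier can get 78.44 next round, worth 0.97 × 78.44 = 76.0868 now. The retailer offers 76.0868 and keeps 80 − 76.0868 = 3.9132.
Round 1 (the supplier proposes): the retailer can get 3.9132 next round, worth 0.65 × 3.9132 = 2.54358 now. The supplier offers 2.54358 and keeps 80 − 2.54358 = 77.45642.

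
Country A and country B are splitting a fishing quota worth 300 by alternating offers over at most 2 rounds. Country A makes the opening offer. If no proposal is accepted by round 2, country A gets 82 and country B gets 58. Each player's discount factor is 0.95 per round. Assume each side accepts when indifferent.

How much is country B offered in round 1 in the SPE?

Round 2 (country B proposes): country A gets 82 if talks fail, so country B offers 82 and keeps 218.
Round 1 (country A proposes): country B can get 218 next round, worth 0.95 × 218 = 207.1 now, so country A offers 207.1, keeping 92.9.

207.1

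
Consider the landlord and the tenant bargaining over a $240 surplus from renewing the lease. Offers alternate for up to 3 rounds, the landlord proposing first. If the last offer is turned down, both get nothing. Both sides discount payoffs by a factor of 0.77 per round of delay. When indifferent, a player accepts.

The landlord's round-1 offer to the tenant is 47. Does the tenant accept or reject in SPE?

Work out the tenant's continuation value if the offer is rejected.
Round 3 (the landlord proposes): the tenant will accept anything ≥ 0, so the landlord offers 0 and keeps 240.
Round 2 (the tenant proposes): the landlord can get 240 next round, worth 0.77 × 240 = 184.8 now; the tenant offers that and keeps 55.2.
So by rejecting in round 1, the tenant gets 55.2 next round, worth 0.77 × 55.2 = 42.504 now.
Offer 47 ≥ 42.504, so the tenant accepts.

Accept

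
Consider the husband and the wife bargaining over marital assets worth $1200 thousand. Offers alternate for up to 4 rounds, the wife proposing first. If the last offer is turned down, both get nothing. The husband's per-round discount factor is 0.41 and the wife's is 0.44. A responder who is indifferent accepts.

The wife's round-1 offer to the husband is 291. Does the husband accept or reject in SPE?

Reject

Work out the husband's continuation value if the offer is rejected.
Round 4 (the husband proposes): the wife will accept anything ≥ 0, so the husband offers 0 and keeps 1200.
Round 3 (the wife proposes): the husband can get 1200 next round, worth 0.41 × 1200 = 492 now; the wife offers that and keeps 708.
Round 2 (the husband proposes): the wife can get 708 next round, worth 0.44 × 708 = 311.52 now, so the husband offers 311.52, keeping 888.48.
So by rejecting in round 1, the husband gets 888.48 next round, worth 0.41 × 888.48 = 364.2768 now.
Offer 291 < 364.2768, so the husband rejects.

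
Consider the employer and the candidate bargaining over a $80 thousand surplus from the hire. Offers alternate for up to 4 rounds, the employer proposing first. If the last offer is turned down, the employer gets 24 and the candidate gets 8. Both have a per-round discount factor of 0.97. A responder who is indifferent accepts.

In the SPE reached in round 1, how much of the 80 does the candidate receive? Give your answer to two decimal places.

53.44

Work backward from the last round.
Round 4 (the candidate proposes): the employer gets 24 if talks fail, so the candidate offers 24 and keeps 56.
Round 3 (the employer proposes): the candidate can get 56 next round, worth 0.97 × 56 = 54.32 now, so the employer offers 54.32, keeping 25.68.
Round 2 (the candidate proposes): the employer can get 25.68 next round, worth 0.97 × 25.68 = 24.9096 now; the candidate offers that and keeps 55.0904.
Round 1 (the employer proposes): the candidate can get 55.0904 next round, worth 0.97 × 55.0904 = 53.437688 now, so the employer offers 53.437688, keeping 26.562312.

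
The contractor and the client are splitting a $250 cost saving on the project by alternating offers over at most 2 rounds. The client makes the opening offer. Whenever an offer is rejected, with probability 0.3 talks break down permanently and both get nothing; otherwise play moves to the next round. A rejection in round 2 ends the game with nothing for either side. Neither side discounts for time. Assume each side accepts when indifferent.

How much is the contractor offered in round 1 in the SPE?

Round 2 (the contractor proposes): the client will accept anything ≥ 0, so the contractor offers 0 and keeps 250.
Round 1 (the client proposes): rejecting gives the contractor an expected 0.7 × 250 = 175. The client offers 175 and keeps 250 − 175 = 75.

175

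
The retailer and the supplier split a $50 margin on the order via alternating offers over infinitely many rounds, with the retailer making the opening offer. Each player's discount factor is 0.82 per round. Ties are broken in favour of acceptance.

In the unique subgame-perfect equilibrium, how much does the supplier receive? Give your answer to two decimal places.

Let x be the retailer's share when the retailer proposes and y be the supplier's share when the supplier proposes.
The supplier accepts iff offered ≥ 0.82·y, so x = 50 − 0.82y. Symmetrically y = 50 − 0.82x.
Substituting: x = 50 − 0.82(50 − 0.82x), giving x(1 − 0.82·0.82) = 50(1 − 0.82).
So x = 50 × 0.18 / 0.3276 ≈ 27.4725, and the supplier receives 50 − x ≈ 22.5275.

22.53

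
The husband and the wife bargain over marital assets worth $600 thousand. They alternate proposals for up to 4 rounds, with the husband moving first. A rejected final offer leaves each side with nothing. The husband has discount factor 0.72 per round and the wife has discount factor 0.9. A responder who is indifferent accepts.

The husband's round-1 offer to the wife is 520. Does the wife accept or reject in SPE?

Round 4 (the wife proposes): rejection yields 0 for the husband; the wife offers 0 and keeps 600.
Round 3 (the husband proposes): the wife can get 600 next round, worth 0.9 × 600 = 540 now, so the husband offers 540, keeping 60.
Round 2 (the wife proposes): the husband can get 60 next round, worth 0.72 × 60 = 43.2 now; the wife offers that and keeps 556.8.
So by rejecting in round 1, the wife gets 556.8 next round, worth 0.9 × 556.8 = 501.12 now.
Offer 520 ≥ 501.12, so the wife accepts.

Accept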